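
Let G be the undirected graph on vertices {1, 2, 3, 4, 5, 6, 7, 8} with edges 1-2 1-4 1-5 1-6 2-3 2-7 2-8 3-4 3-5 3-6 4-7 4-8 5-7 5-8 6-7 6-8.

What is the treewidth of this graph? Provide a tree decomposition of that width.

Treewidth 4.
Bags: B1 = {1, 2, 4, 5, 6}  B2 = {2, 3, 4, 5, 6}  B3 = {2, 4, 5, 6, 8}  B4 = {2, 4, 5, 6, 7}
Tree: B1–B2, B2–B3, B3–B4

The largest bag has 5 vertices, giving width 4; this decomposition certifies tw(G) ≤ 4. For the lower bound: the 5 vertex sets {1,6}, {3,4}, {2,8}, {5}, {7} are disjoint, each induces a connected subgraph, and every pair is joined by at least one edge of G. Contracting each set to a single vertex therefore yields K_{5} as a minor, and since treewidth is minor-monotone, tw(G) ≥ tw(K_{5}) = 4. The upper and lower bounds meet at 4, so that is the treewidth.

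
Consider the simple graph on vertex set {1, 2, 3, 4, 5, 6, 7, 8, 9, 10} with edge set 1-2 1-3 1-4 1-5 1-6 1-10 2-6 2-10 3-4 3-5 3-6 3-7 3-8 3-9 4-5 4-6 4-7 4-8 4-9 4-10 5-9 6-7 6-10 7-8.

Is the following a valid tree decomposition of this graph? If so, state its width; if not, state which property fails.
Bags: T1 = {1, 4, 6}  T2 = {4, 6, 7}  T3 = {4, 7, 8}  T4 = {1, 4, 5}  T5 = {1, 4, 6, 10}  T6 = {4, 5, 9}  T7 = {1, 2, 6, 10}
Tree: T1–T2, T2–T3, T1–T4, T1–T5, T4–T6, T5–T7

A tree decomposition must satisfy three properties: every vertex lies in some bag; for every edge, both endpoints lie together in some bag; and for every vertex, the bags containing it form a connected subtree. Here vertex 3 appears in no bag, so the decomposition is invalid.

No — vertex 3 appears in no bag.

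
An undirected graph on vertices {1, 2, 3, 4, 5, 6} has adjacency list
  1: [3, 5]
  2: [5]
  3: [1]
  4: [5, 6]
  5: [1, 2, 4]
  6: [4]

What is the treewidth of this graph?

A width-1 tree decomposition is:
Bags: B1 = {4, 5}  B2 = {4, 6}  B3 = {1, 5}  B4 = {2, 5}  B5 = {1, 3}
Tree: B1–B2, B1–B3, B1–B4, B3–B5
Each bag holds 2 vertices, so the decomposition has width 1, which upper-bounds the treewidth. G has an edge, so its treewidth is at least 1. Hence tw(G) = 1 exactly.

1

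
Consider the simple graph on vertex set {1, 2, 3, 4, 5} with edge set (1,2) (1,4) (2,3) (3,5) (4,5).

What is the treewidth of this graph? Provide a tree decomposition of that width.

Every bag has size at most 3, so the width is 3 − 1 = 2 and tw(G) ≤ 2. The edges 5–3–2–1–4–5 form a cycle, so G is not a tree and its treewidth is at least 2. Hence tw(G) = 2 exactly.

Treewidth 2.
One such decomposition:
Bags: B1 = {2, 3, 5}  B2 = {1, 2, 5}  B3 = {1, 4, 5}
Tree: B1–B2, B2–B3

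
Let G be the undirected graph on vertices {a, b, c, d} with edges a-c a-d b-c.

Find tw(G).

A width-1 tree decomposition is:
Bags: B1 = {a, c}  B2 = {a, d}  B3 = {b, c}
Tree: B1–B2, B1–B3
The largest bag has 2 vertices, giving width 1; this decomposition certifies tw(G) ≤ 1. Since G has at least one edge (e.g. a–c), it is not an edgeless graph, so tw(G) ≥ 1. Combining the bounds, tw(G) = 1.

1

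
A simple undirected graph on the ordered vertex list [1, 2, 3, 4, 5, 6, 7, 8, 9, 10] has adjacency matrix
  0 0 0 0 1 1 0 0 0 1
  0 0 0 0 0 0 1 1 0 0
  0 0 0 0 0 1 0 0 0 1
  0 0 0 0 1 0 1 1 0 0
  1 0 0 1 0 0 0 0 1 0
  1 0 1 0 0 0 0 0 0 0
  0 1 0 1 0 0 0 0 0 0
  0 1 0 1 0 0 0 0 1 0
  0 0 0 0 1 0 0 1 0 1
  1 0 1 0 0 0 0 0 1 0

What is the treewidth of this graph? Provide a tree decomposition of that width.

Treewidth 2.
One such decomposition:
Bags: B1 = {2, 4, 7}  B2 = {2, 4, 8}  B3 = {4, 5, 8}  B4 = {5, 8, 9}  B5 = {1, 5, 9}  B6 = {1, 9, 10}  B7 = {1, 6, 10}  B8 = {3, 6, 10}
Tree: B1–B2, B2–B3, B3–B4, B4–B5, B5–B6, B6–B7, B7–B8

Each bag holds 3 vertices, so the decomposition has width 2, which upper-bounds the treewidth. Since 7–2–8–4–7 is a cycle in G, G is not acyclic. Forests are exactly the graphs of treewidth ≤ 1, so tw(G) ≥ 2. The upper and lower bounds meet at 2, so that is the treewidth.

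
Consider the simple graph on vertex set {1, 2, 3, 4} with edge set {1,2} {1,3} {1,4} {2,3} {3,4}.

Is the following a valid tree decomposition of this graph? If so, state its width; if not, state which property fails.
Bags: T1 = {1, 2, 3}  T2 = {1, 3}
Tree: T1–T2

No — vertex 4 appears in no bag.

A tree decomposition must satisfy three properties: every vertex lies in some bag; for every edge, both endpoints lie together in some bag; and for every vertex, the bags containing it form a connected subtree. Here vertex 4 appears in no bag, so the decomposition is invalid.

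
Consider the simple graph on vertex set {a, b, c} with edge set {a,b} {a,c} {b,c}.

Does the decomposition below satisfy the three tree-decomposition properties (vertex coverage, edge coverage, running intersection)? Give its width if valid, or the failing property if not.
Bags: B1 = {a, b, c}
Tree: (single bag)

Yes; width 2.

Checking the three conditions: (i) the bags cover all of {a, b, c}; (ii) for each edge, some bag contains both endpoints; (iii) the bags containing any fixed vertex form a subtree. All hold, so the decomposition is valid with width 3 − 1 = 2.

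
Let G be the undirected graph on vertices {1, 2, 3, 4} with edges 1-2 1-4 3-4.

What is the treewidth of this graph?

1

A width-1 tree decomposition is:
Bags: B1 = {1, 2}  B2 = {1, 4}  B3 = {3, 4}
Tree: B1–B2, B2–B3
Each bag holds 2 vertices, so the decomposition has width 1, which upper-bounds the treewidth. Any graph with an edge has treewidth ≥ 1, and G has the edge 2–1. Hence tw(G) = 1 exactly.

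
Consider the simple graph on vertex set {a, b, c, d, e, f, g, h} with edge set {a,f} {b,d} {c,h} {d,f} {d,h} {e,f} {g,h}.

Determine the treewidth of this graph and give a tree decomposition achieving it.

The largest bag has 2 vertices, giving width 1; this decomposition certifies tw(G) ≤ 1. Any graph with an edge has treewidth ≥ 1, and G has the edge d–h. Therefore the treewidth is 1.

Treewidth 1.
One optimal decomposition is:
Bags: B1 = {d, h}  B2 = {d, f}  B3 = {g, h}  B4 = {b, d}  B5 = {a, f}  B6 = {e, f}  B7 = {c, h}
Tree: B1–B2, B1–B3, B1–B4, B2–B5, B5–B6, B3–B7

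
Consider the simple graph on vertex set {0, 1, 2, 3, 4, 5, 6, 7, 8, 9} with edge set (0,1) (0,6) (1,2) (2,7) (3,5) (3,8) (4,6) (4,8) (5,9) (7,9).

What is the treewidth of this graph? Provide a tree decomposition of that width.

Each bag holds 3 vertices, so the decomposition has width 2, which upper-bounds the treewidth. For the lower bound, G contains the cycle 2–1–0–6–4–8–3–5–9–7–2, so G is not a forest; only forests have treewidth ≤ 1, hence tw(G) ≥ 2. Therefore the treewidth is 2.

Treewidth 2.
Bags: B1 = {0, 1, 2}  B2 = {0, 2, 6}  B3 = {2, 4, 6}  B4 = {2, 4, 8}  B5 = {2, 3, 8}  B6 = {2, 3, 5}  B7 = {2, 5, 9}  B8 = {2, 7, 9}
Tree: B1–B2, B2–B3, B3–B4, B4–B5, B5–B6, B6–B7, B7–B8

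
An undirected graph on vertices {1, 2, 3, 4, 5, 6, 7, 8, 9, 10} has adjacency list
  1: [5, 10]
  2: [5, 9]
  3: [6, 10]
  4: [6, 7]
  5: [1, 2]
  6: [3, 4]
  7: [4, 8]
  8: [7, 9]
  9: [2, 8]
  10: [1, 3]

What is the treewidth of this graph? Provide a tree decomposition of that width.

Each bag holds 3 vertices, so the decomposition has width 2, which upper-bounds the treewidth. For the lower bound, G contains the cycle 4–6–3–10–1–5–2–9–8–7–4, so G is not a forest; only forests have treewidth ≤ 1, hence tw(G) ≥ 2. Hence tw(G) = 2 exactly.

Treewidth 2.
One optimal decomposition is:
Bags: B1 = {3, 4, 6}  B2 = {3, 4, 10}  B3 = {1, 4, 10}  B4 = {1, 4, 5}  B5 = {2, 4, 5}  B6 = {2, 4, 9}  B7 = {4, 8, 9}  B8 = {4, 7, 8}
Tree: B1–B2, B2–B3, B3–B4, B4–B5, B5–B6, B6–B7, B7–B8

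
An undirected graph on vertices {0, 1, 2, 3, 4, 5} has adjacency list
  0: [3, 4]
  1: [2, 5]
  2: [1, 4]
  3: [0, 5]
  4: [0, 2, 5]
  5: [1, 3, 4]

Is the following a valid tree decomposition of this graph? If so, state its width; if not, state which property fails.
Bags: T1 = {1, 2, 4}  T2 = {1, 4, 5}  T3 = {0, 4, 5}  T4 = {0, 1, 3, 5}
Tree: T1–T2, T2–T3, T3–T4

A tree decomposition must satisfy three properties: every vertex lies in some bag; for every edge, both endpoints lie together in some bag; and for every vertex, the bags containing it form a connected subtree. Here bags containing vertex 1 are not connected in the tree, so the decomposition is invalid.

No — bags containing vertex 1 are not connected in the tree.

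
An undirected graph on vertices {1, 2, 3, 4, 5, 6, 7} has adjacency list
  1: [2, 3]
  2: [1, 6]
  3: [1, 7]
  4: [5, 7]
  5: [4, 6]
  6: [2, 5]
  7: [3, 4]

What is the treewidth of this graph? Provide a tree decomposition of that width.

Each bag holds 3 vertices, so the decomposition has width 2, which upper-bounds the treewidth. For the lower bound, G contains the cycle 1–3–7–4–5–6–2–1, so G is not a forest; only forests have treewidth ≤ 1, hence tw(G) ≥ 2. Hence tw(G) = 2 exactly.

Treewidth 2.
One such decomposition:
Bags: B1 = {1, 3, 7}  B2 = {1, 4, 7}  B3 = {1, 4, 5}  B4 = {1, 5, 6}  B5 = {1, 2, 6}
Tree: B1–B2, B2–B3, B3–B4, B4–B5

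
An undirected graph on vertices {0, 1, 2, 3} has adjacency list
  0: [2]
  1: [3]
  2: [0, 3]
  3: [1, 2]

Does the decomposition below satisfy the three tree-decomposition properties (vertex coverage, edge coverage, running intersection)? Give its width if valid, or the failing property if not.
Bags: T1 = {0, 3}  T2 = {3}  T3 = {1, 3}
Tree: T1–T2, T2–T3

No — vertex 2 appears in no bag.

A tree decomposition must satisfy three properties: every vertex lies in some bag; for every edge, both endpoints lie together in some bag; and for every vertex, the bags containing it form a connected subtree. Here vertex 2 appears in no bag, so the decomposition is invalid.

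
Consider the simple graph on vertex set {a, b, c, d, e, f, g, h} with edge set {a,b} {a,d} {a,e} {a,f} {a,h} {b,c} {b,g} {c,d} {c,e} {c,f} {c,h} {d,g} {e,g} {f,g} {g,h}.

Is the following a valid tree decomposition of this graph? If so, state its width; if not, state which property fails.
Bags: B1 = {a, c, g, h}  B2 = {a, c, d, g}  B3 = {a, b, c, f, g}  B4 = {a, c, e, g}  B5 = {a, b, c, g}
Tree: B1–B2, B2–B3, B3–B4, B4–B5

A tree decomposition must satisfy three properties: every vertex lies in some bag; for every edge, both endpoints lie together in some bag; and for every vertex, the bags containing it form a connected subtree. Here bags containing vertex b are not connected in the tree, so the decomposition is invalid.

No — bags containing vertex b are not connected in the tree.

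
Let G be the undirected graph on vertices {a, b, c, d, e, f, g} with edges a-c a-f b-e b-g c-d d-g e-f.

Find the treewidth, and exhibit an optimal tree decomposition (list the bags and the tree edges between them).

Treewidth 2.
One optimal decomposition is:
Bags: B1 = {a, e, f}  B2 = {a, b, e}  B3 = {a, b, g}  B4 = {a, d, g}  B5 = {a, c, d}
Tree: B1–B2, B2–B3, B3–B4, B4–B5

Every bag has size at most 3, so the width is 3 − 1 = 2 and tw(G) ≤ 2. Since a–f–e–b–g–d–c–a is a cycle in G, G is not acyclic. Forests are exactly the graphs of treewidth ≤ 1, so tw(G) ≥ 2. The upper and lower bounds meet at 2, so that is the treewidth.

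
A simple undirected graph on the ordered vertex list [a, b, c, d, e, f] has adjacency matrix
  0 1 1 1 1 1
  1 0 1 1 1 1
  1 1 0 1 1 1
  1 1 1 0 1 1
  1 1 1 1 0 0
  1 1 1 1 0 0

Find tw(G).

A width-4 tree decomposition is:
Bags: B1 = {a, b, c, d, e}  B2 = {a, b, c, d, f}
Tree: B1–B2
Each bag holds 5 vertices, so the decomposition has width 4, which upper-bounds the treewidth. For the lower bound, the 5 vertices {a, b, c, d, e} are pairwise adjacent, and any tree decomposition puts a clique entirely inside one bag — forcing width ≥ 4. Combining the bounds, tw(G) = 4.

4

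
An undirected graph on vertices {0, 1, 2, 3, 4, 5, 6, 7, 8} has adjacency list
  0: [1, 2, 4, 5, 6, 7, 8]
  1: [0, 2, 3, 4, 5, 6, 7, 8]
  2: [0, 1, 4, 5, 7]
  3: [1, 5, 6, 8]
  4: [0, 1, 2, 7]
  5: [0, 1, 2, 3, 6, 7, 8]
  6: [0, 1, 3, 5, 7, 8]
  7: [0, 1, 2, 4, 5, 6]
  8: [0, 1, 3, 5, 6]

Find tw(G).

4

A width-4 tree decomposition is:
Bags: B1 = {0, 1, 5, 6, 7}  B2 = {0, 1, 2, 5, 7}  B3 = {0, 1, 5, 6, 8}  B4 = {1, 3, 5, 6, 8}  B5 = {0, 1, 2, 4, 7}
Tree: B1–B2, B1–B3, B3–B4, B2–B5
The largest bag has 5 vertices, giving width 4; this decomposition certifies tw(G) ≤ 4. On the other hand G contains the 5-clique {0, 1, 2, 4, 7}. A clique must lie in a single bag of any decomposition, so no decomposition can have width below 4. Hence tw(G) = 4 exactly.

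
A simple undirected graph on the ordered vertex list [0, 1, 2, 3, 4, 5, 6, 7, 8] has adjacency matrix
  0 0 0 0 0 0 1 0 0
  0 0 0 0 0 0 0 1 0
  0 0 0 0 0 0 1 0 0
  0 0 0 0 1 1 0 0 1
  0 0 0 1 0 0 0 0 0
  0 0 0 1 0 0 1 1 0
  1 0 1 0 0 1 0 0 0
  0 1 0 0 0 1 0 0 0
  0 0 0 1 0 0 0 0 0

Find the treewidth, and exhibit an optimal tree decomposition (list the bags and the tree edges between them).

Every bag has size at most 2, so the width is 2 − 1 = 1 and tw(G) ≤ 1. Any graph with an edge has treewidth ≥ 1, and G has the edge 3–5. Combining the bounds, tw(G) = 1.

Treewidth 1.
One such decomposition:
Bags: B1 = {3, 5}  B2 = {3, 8}  B3 = {5, 6}  B4 = {0, 6}  B5 = {5, 7}  B6 = {2, 6}  B7 = {1, 7}  B8 = {3, 4}
Tree: B1–B2, B1–B3, B3–B4, B1–B5, B4–B6, B5–B7, B1–B8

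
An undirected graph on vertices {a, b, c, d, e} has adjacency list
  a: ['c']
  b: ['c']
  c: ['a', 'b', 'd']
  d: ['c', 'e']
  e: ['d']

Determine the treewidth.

A width-1 tree decomposition is:
Bags: B1 = {d, e}  B2 = {c, d}  B3 = {b, c}  B4 = {a, c}
Tree: B1–B2, B2–B3, B2–B4
The largest bag has 2 vertices, giving width 1; this decomposition certifies tw(G) ≤ 1. Any graph with an edge has treewidth ≥ 1, and G has the edge e–d. The upper and lower bounds meet at 1, so that is the treewidth.

1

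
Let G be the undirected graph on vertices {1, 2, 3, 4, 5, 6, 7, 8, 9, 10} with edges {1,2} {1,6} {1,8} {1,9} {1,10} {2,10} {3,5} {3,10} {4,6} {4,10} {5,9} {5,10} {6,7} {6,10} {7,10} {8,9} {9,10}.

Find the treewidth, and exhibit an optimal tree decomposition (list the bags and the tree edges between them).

Every bag has size at most 3, so the width is 3 − 1 = 2 and tw(G) ≤ 2. Conversely, {1, 8, 9} is a clique of size 3, and the vertices of any clique must share a bag in every tree decomposition; so some bag has ≥ 3 vertices and tw(G) ≥ 2. Hence tw(G) = 2 exactly.

Treewidth 2.
One such decomposition:
Bags: B1 = {1, 9, 10}  B2 = {1, 6, 10}  B3 = {5, 9, 10}  B4 = {6, 7, 10}  B5 = {3, 5, 10}  B6 = {1, 8, 9}  B7 = {1, 2, 10}  B8 = {4, 6, 10}
Tree: B1–B2, B1–B3, B2–B4, B3–B5, B1–B6, B1–B7, B4–B8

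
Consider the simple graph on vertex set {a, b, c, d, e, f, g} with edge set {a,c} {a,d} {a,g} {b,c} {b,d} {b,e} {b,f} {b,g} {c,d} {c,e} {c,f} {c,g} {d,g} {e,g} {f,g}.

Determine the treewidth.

3

A width-3 tree decomposition is:
Bags: B1 = {b, c, d, g}  B2 = {b, c, e, g}  B3 = {a, c, d, g}  B4 = {b, c, f, g}
Tree: B1–B2, B1–B3, B1–B4
Every bag has size at most 4, so the width is 4 − 1 = 3 and tw(G) ≤ 3. Conversely, {a, c, d, g} is a clique of size 4, and the vertices of any clique must share a bag in every tree decomposition; so some bag has ≥ 4 vertices and tw(G) ≥ 3. Therefore the treewidth is 3.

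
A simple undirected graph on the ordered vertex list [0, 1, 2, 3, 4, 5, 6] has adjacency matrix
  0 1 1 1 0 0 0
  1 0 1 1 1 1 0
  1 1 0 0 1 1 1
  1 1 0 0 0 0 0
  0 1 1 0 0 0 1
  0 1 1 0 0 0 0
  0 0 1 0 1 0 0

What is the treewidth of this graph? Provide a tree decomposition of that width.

Treewidth 2.
Bags: B1 = {1, 2, 4}  B2 = {0, 1, 2}  B3 = {0, 1, 3}  B4 = {1, 2, 5}  B5 = {2, 4, 6}
Tree: B1–B2, B2–B3, B1–B4, B1–B5

Each bag holds 3 vertices, so the decomposition has width 2, which upper-bounds the treewidth. Conversely, {0, 1, 2} is a clique of size 3, and the vertices of any clique must share a bag in every tree decomposition; so some bag has ≥ 3 vertices and tw(G) ≥ 2. The upper and lower bounds meet at 2, so that is the treewidth.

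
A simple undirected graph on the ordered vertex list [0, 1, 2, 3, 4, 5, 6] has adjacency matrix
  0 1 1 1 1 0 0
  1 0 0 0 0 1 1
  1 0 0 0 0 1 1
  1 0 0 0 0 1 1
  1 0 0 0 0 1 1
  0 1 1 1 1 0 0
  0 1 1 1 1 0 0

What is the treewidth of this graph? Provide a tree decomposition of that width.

The largest bag has 4 vertices, giving width 3; this decomposition certifies tw(G) ≤ 3. For the lower bound: the 4 vertex sets {3,5}, {0,1}, {6}, {2} are disjoint, each induces a connected subgraph, and every pair is joined by at least one edge of G. Contracting each set to a single vertex therefore yields K_{4} as a minor, and since treewidth is minor-monotone, tw(G) ≥ tw(K_{4}) = 3. Combining the bounds, tw(G) = 3.

Treewidth 3.
One optimal decomposition is:
Bags: B1 = {0, 3, 5, 6}  B2 = {0, 1, 5, 6}  B3 = {0, 2, 5, 6}  B4 = {0, 4, 5, 6}
Tree: B1–B2, B2–B3, B3–B4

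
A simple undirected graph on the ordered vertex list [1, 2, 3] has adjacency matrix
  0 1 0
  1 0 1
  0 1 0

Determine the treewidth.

1

A width-1 tree decomposition is:
Bags: B1 = {1, 2}  B2 = {2, 3}
Tree: B1–B2
Every bag has size at most 2, so the width is 2 − 1 = 1 and tw(G) ≤ 1. Since G has at least one edge (e.g. 1–2), it is not an edgeless graph, so tw(G) ≥ 1. Hence tw(G) = 1 exactly.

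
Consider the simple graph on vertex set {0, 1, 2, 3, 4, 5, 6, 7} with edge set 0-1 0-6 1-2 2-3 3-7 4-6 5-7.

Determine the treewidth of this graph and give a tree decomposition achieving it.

Treewidth 1.
One optimal decomposition is:
Bags: B1 = {5, 7}  B2 = {3, 7}  B3 = {2, 3}  B4 = {1, 2}  B5 = {0, 1}  B6 = {0, 6}  B7 = {4, 6}
Tree: B1–B2, B2–B3, B3–B4, B4–B5, B5–B6, B6–B7

Every bag has size at most 2, so the width is 2 − 1 = 1 and tw(G) ≤ 1. Since G has at least one edge (e.g. 5–7), it is not an edgeless graph, so tw(G) ≥ 1. Therefore the treewidth is 1.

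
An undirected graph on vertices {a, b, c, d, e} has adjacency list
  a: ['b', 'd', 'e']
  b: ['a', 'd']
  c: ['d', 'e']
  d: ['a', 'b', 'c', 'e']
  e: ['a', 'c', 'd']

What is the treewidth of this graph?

A width-2 tree decomposition is:
Bags: B1 = {c, d, e}  B2 = {a, d, e}  B3 = {a, b, d}
Tree: B1–B2, B2–B3
Every bag has size at most 3, so the width is 3 − 1 = 2 and tw(G) ≤ 2. Conversely, {c, d, e} is a clique of size 3, and the vertices of any clique must share a bag in every tree decomposition; so some bag has ≥ 3 vertices and tw(G) ≥ 2. Therefore the treewidth is 2.

2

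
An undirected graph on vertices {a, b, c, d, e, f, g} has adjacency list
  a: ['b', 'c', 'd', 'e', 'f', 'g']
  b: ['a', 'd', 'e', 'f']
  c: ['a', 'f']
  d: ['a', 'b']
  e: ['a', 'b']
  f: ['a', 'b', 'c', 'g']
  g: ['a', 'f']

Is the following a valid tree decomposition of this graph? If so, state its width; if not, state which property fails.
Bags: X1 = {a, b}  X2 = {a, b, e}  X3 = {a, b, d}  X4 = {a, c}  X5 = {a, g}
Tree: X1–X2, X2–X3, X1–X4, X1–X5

No — vertex f appears in no bag.

A tree decomposition must satisfy three properties: every vertex lies in some bag; for every edge, both endpoints lie together in some bag; and for every vertex, the bags containing it form a connected subtree. Here vertex f appears in no bag, so the decomposition is invalid.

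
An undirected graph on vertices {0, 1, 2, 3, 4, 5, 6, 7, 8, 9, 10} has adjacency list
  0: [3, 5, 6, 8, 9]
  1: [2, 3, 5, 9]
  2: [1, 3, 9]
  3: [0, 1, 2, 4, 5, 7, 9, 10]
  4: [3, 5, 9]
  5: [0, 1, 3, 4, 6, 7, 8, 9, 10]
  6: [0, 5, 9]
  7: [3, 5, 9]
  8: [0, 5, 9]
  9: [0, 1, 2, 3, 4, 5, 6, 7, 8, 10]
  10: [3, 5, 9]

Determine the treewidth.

3

A width-3 tree decomposition is:
Bags: B1 = {3, 5, 9, 10}  B2 = {3, 4, 5, 9}  B3 = {1, 3, 5, 9}  B4 = {0, 3, 5, 9}  B5 = {1, 2, 3, 9}  B6 = {0, 5, 8, 9}  B7 = {3, 5, 7, 9}  B8 = {0, 5, 6, 9}
Tree: B1–B2, B2–B3, B3–B4, B3–B5, B4–B6, B3–B7, B4–B8
Each bag holds 4 vertices, so the decomposition has width 3, which upper-bounds the treewidth. On the other hand G contains the 4-clique {1, 2, 3, 9}. A clique must lie in a single bag of any decomposition, so no decomposition can have width below 3. Combining the bounds, tw(G) = 3.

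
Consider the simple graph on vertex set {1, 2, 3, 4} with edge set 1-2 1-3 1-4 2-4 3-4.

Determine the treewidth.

2

A width-2 tree decomposition is:
Bags: B1 = {1, 3, 4}  B2 = {1, 2, 4}
Tree: B1–B2
Each bag holds 3 vertices, so the decomposition has width 2, which upper-bounds the treewidth. For the lower bound, the 3 vertices {1, 2, 4} are pairwise adjacent, and any tree decomposition puts a clique entirely inside one bag — forcing width ≥ 2. Hence tw(G) = 2 exactly.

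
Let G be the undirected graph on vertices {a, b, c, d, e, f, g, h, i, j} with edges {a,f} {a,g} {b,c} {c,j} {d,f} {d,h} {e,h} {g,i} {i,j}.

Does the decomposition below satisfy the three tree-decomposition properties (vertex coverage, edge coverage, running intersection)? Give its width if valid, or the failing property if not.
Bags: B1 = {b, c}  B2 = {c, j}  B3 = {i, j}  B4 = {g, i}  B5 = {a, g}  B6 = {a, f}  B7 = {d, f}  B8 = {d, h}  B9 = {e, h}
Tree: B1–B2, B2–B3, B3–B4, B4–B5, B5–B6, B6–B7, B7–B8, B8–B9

Every vertex of G appears in some bag (union = {a, b, c, d, e, f, g, h, i, j}); every edge is covered by a bag; and for each vertex v the set of bags containing v is connected in the bag tree. The decomposition is therefore valid. The largest bag has 2 vertices, so the width is 1.

Yes; width 1.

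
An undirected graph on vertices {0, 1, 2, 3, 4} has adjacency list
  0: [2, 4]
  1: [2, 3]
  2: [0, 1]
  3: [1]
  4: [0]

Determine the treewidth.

1

A width-1 tree decomposition is:
Bags: B1 = {1, 3}  B2 = {1, 2}  B3 = {0, 2}  B4 = {0, 4}
Tree: B1–B2, B2–B3, B3–B4
Every bag has size at most 2, so the width is 2 − 1 = 1 and tw(G) ≤ 1. Since G has at least one edge (e.g. 3–1), it is not an edgeless graph, so tw(G) ≥ 1. Therefore the treewidth is 1.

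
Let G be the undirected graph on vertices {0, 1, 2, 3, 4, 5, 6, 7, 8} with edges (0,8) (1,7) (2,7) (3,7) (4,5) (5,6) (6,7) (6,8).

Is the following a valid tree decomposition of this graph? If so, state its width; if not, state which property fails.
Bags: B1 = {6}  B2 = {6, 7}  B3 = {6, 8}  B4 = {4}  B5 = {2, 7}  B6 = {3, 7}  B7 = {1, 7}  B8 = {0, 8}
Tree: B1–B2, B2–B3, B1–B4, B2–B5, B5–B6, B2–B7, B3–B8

No — vertex 5 appears in no bag.

A tree decomposition must satisfy three properties: every vertex lies in some bag; for every edge, both endpoints lie together in some bag; and for every vertex, the bags containing it form a connected subtree. Here vertex 5 appears in no bag, so the decomposition is invalid.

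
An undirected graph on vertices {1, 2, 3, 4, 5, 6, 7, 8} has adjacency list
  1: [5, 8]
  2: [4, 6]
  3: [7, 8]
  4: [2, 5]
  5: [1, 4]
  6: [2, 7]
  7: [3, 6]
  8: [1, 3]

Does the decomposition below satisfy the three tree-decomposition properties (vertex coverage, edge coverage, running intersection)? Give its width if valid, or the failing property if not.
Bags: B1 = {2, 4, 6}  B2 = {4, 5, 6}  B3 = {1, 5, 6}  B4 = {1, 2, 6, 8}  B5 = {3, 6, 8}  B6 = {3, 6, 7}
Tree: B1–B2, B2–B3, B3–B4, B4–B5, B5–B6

No — bags containing vertex 2 are not connected in the tree.

A tree decomposition must satisfy three properties: every vertex lies in some bag; for every edge, both endpoints lie together in some bag; and for every vertex, the bags containing it form a connected subtree. Here bags containing vertex 2 are not connected in the tree, so the decomposition is invalid.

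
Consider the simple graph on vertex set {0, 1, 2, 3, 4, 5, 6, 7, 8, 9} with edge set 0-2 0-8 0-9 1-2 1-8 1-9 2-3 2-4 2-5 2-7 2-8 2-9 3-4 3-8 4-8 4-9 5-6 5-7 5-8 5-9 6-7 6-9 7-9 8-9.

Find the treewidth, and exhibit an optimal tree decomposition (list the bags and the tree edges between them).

Treewidth 3.
One optimal decomposition is:
Bags: B1 = {2, 3, 4, 8}  B2 = {2, 4, 8, 9}  B3 = {0, 2, 8, 9}  B4 = {2, 5, 8, 9}  B5 = {2, 5, 7, 9}  B6 = {1, 2, 8, 9}  B7 = {5, 6, 7, 9}
Tree: B1–B2, B2–B3, B3–B4, B4–B5, B4–B6, B5–B7

Each bag holds 4 vertices, so the decomposition has width 3, which upper-bounds the treewidth. Conversely, {0, 2, 8, 9} is a clique of size 4, and the vertices of any clique must share a bag in every tree decomposition; so some bag has ≥ 4 vertices and tw(G) ≥ 3. Therefore the treewidth is 3.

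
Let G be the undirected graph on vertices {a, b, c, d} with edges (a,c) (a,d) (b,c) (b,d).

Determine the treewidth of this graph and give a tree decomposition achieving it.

Every bag has size at most 3, so the width is 3 − 1 = 2 and tw(G) ≤ 2. For the lower bound, G contains the cycle b–d–a–c–b, so G is not a forest; only forests have treewidth ≤ 1, hence tw(G) ≥ 2. The upper and lower bounds meet at 2, so that is the treewidth.

Treewidth 2.
One such decomposition:
Bags: B1 = {a, b, d}  B2 = {a, b, c}
Tree: B1–B2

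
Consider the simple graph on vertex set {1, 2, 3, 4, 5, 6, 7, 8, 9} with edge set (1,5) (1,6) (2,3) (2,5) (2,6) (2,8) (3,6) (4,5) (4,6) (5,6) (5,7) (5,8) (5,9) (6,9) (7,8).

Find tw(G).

A width-2 tree decomposition is:
Bags: B1 = {2, 3, 6}  B2 = {2, 5, 6}  B3 = {2, 5, 8}  B4 = {5, 6, 9}  B5 = {5, 7, 8}  B6 = {4, 5, 6}  B7 = {1, 5, 6}
Tree: B1–B2, B2–B3, B2–B4, B3–B5, B4–B6, B2–B7
Each bag holds 3 vertices, so the decomposition has width 2, which upper-bounds the treewidth. For the lower bound, the 3 vertices {2, 3, 6} are pairwise adjacent, and any tree decomposition puts a clique entirely inside one bag — forcing width ≥ 2. The upper and lower bounds meet at 2, so that is the treewidth.

2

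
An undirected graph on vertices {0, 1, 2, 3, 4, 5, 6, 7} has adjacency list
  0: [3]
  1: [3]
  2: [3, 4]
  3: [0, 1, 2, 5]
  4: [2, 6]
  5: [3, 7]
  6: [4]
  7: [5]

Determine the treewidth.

A width-1 tree decomposition is:
Bags: B1 = {2, 3}  B2 = {1, 3}  B3 = {3, 5}  B4 = {2, 4}  B5 = {0, 3}  B6 = {5, 7}  B7 = {4, 6}
Tree: B1–B2, B2–B3, B1–B4, B1–B5, B3–B6, B4–B7
Each bag holds 2 vertices, so the decomposition has width 1, which upper-bounds the treewidth. Since G has at least one edge (e.g. 2–3), it is not an edgeless graph, so tw(G) ≥ 1. Combining the bounds, tw(G) = 1.

1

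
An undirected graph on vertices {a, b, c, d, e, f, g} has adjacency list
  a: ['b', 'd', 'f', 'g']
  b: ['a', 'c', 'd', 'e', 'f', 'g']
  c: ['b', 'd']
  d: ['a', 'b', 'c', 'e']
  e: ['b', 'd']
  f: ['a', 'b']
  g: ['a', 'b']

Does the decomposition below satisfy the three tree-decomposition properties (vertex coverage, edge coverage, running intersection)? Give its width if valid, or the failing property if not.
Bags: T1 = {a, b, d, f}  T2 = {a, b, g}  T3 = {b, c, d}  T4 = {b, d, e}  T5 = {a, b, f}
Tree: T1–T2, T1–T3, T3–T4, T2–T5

No — bags containing vertex f are not connected in the tree.

A tree decomposition must satisfy three properties: every vertex lies in some bag; for every edge, both endpoints lie together in some bag; and for every vertex, the bags containing it form a connected subtree. Here bags containing vertex f are not connected in the tree, so the decomposition is invalid.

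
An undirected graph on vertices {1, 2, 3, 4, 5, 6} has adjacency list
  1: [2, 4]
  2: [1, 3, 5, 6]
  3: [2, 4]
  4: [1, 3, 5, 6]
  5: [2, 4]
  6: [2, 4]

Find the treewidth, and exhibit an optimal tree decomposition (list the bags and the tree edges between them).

Every bag has size at most 3, so the width is 3 − 1 = 2 and tw(G) ≤ 2. Since 4–1–2–6–4 is a cycle in G, G is not acyclic. Forests are exactly the graphs of treewidth ≤ 1, so tw(G) ≥ 2. Therefore the treewidth is 2.

Treewidth 2.
One optimal decomposition is:
Bags: B1 = {1, 2, 4}  B2 = {2, 4, 6}  B3 = {2, 3, 4}  B4 = {2, 4, 5}
Tree: B1–B2, B2–B3, B3–B4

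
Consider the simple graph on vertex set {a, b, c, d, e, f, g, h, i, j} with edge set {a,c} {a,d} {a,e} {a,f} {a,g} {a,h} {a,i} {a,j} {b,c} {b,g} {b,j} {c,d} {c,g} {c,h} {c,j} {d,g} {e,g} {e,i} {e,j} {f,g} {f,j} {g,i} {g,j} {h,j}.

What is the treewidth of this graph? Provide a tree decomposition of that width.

Treewidth 3.
Bags: B1 = {a, c, g, j}  B2 = {a, f, g, j}  B3 = {a, c, h, j}  B4 = {a, e, g, j}  B5 = {a, c, d, g}  B6 = {b, c, g, j}  B7 = {a, e, g, i}
Tree: B1–B2, B1–B3, B1–B4, B1–B5, B1–B6, B4–B7

Each bag holds 4 vertices, so the decomposition has width 3, which upper-bounds the treewidth. Conversely, {a, c, d, g} is a clique of size 4, and the vertices of any clique must share a bag in every tree decomposition; so some bag has ≥ 4 vertices and tw(G) ≥ 3. Combining the bounds, tw(G) = 3.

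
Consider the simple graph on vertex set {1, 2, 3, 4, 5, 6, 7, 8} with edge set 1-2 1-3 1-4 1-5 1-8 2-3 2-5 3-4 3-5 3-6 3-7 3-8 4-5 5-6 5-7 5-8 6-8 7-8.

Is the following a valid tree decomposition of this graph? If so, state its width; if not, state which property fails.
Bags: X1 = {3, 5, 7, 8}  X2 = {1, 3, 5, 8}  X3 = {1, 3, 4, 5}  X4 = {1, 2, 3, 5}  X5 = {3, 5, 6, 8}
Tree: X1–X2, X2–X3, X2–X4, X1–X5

Yes; width 3.

Every vertex of G appears in some bag (union = {1, 2, 3, 4, 5, 6, 7, 8}); every edge is covered by a bag; and for each vertex v the set of bags containing v is connected in the bag tree. The decomposition is therefore valid. The largest bag has 4 vertices, so the width is 3.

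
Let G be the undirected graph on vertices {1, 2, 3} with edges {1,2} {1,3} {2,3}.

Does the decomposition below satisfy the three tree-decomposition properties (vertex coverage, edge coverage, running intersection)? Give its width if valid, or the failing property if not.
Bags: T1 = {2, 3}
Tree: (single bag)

A tree decomposition must satisfy three properties: every vertex lies in some bag; for every edge, both endpoints lie together in some bag; and for every vertex, the bags containing it form a connected subtree. Here vertex 1 appears in no bag, so the decomposition is invalid.

No — vertex 1 appears in no bag.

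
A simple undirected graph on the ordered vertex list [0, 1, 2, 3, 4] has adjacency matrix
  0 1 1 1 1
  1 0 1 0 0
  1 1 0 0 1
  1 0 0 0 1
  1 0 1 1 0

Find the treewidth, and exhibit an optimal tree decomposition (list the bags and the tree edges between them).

The largest bag has 3 vertices, giving width 2; this decomposition certifies tw(G) ≤ 2. For the lower bound, the 3 vertices {0, 1, 2} are pairwise adjacent, and any tree decomposition puts a clique entirely inside one bag — forcing width ≥ 2. Therefore the treewidth is 2.

Treewidth 2.
One optimal decomposition is:
Bags: B1 = {0, 2, 4}  B2 = {0, 3, 4}  B3 = {0, 1, 2}
Tree: B1–B2, B1–B3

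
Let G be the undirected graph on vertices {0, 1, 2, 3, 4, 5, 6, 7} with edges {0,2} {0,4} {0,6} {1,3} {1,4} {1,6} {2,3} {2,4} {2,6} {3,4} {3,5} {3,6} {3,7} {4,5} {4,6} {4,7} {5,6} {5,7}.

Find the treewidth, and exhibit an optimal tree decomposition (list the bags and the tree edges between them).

The largest bag has 4 vertices, giving width 3; this decomposition certifies tw(G) ≤ 3. On the other hand G contains the 4-clique {0, 2, 4, 6}. A clique must lie in a single bag of any decomposition, so no decomposition can have width below 3. Hence tw(G) = 3 exactly.

Treewidth 3.
One such decomposition:
Bags: B1 = {2, 3, 4, 6}  B2 = {1, 3, 4, 6}  B3 = {0, 2, 4, 6}  B4 = {3, 4, 5, 6}  B5 = {3, 4, 5, 7}
Tree: B1–B2, B1–B3, B1–B4, B4–B5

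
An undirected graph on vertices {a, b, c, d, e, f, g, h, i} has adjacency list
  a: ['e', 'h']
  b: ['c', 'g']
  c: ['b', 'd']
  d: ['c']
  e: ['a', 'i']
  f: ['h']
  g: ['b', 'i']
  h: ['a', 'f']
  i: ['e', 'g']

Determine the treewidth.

1

A width-1 tree decomposition is:
Bags: B1 = {f, h}  B2 = {a, h}  B3 = {a, e}  B4 = {e, i}  B5 = {g, i}  B6 = {b, g}  B7 = {b, c}  B8 = {c, d}
Tree: B1–B2, B2–B3, B3–B4, B4–B5, B5–B6, B6–B7, B7–B8
Each bag holds 2 vertices, so the decomposition has width 1, which upper-bounds the treewidth. G has an edge, so its treewidth is at least 1. Hence tw(G) = 1 exactly.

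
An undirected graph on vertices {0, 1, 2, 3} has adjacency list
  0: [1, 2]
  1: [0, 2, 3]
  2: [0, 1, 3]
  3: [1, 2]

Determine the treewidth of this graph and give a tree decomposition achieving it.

Treewidth 2.
One such decomposition:
Bags: B1 = {0, 1, 2}  B2 = {1, 2, 3}
Tree: B1–B2

The largest bag has 3 vertices, giving width 2; this decomposition certifies tw(G) ≤ 2. For the lower bound, the 3 vertices {0, 1, 2} are pairwise adjacent, and any tree decomposition puts a clique entirely inside one bag — forcing width ≥ 2. The upper and lower bounds meet at 2, so that is the treewidth.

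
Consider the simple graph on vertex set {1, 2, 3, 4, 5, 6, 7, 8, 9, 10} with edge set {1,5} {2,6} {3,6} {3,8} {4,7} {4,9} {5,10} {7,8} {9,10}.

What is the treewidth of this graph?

A width-1 tree decomposition is:
Bags: B1 = {2, 6}  B2 = {3, 6}  B3 = {3, 8}  B4 = {7, 8}  B5 = {4, 7}  B6 = {4, 9}  B7 = {9, 10}  B8 = {5, 10}  B9 = {1, 5}
Tree: B1–B2, B2–B3, B3–B4, B4–B5, B5–B6, B6–B7, B7–B8, B8–B9
Every bag has size at most 2, so the width is 2 − 1 = 1 and tw(G) ≤ 1. Any graph with an edge has treewidth ≥ 1, and G has the edge 2–6. Therefore the treewidth is 1.

1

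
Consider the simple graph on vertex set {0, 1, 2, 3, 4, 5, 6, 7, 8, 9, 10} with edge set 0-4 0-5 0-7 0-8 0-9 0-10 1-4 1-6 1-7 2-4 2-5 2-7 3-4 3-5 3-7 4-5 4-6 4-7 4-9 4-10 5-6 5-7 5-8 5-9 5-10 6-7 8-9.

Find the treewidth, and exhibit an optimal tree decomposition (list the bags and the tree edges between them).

Each bag holds 4 vertices, so the decomposition has width 3, which upper-bounds the treewidth. On the other hand G contains the 4-clique {0, 5, 8, 9}. A clique must lie in a single bag of any decomposition, so no decomposition can have width below 3. Therefore the treewidth is 3.

Treewidth 3.
Bags: B1 = {1, 4, 6, 7}  B2 = {4, 5, 6, 7}  B3 = {0, 4, 5, 7}  B4 = {0, 4, 5, 9}  B5 = {0, 5, 8, 9}  B6 = {2, 4, 5, 7}  B7 = {3, 4, 5, 7}  B8 = {0, 4, 5, 10}
Tree: B1–B2, B2–B3, B3–B4, B4–B5, B2–B6, B3–B7, B4–B8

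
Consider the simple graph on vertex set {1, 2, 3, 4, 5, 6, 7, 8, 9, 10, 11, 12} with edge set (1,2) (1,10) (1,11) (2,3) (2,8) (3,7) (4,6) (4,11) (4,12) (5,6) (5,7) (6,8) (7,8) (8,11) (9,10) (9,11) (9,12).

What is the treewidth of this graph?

3

A width-3 tree decomposition is:
Bags: B1 = {4, 9, 10, 12}  B2 = {4, 9, 10, 11}  B3 = {1, 4, 10, 11}  B4 = {1, 4, 6, 11}  B5 = {1, 6, 8, 11}  B6 = {1, 2, 6, 8}  B7 = {2, 5, 6, 8}  B8 = {2, 5, 7, 8}  B9 = {2, 3, 5, 7}
Tree: B1–B2, B2–B3, B3–B4, B4–B5, B5–B6, B6–B7, B7–B8, B8–B9
Every bag has size at most 4, so the width is 4 − 1 = 3 and tw(G) ≤ 3. For the lower bound: the 4 vertex sets {9,10,12}, {4}, {11}, {1,2,6,8} are disjoint, each induces a connected subgraph, and every pair is joined by at least one edge of G. Contracting each set to a single vertex therefore yields K_{4} as a minor, and since treewidth is minor-monotone, tw(G) ≥ tw(K_{4}) = 3. The upper and lower bounds meet at 3, so that is the treewidth.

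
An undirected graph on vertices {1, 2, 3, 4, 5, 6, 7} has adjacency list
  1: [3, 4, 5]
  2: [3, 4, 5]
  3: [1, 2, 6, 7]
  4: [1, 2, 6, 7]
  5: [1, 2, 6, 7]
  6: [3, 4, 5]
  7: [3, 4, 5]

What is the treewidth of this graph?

A width-3 tree decomposition is:
Bags: B1 = {3, 4, 5, 6}  B2 = {3, 4, 5, 7}  B3 = {1, 3, 4, 5}  B4 = {2, 3, 4, 5}
Tree: B1–B2, B2–B3, B3–B4
Each bag holds 4 vertices, so the decomposition has width 3, which upper-bounds the treewidth. For the lower bound: the 4 vertex sets {3,6}, {4,7}, {5}, {1} are disjoint, each induces a connected subgraph, and every pair is joined by at least one edge of G. Contracting each set to a single vertex therefore yields K_{4} as a minor, and since treewidth is minor-monotone, tw(G) ≥ tw(K_{4}) = 3. Combining the bounds, tw(G) = 3.

3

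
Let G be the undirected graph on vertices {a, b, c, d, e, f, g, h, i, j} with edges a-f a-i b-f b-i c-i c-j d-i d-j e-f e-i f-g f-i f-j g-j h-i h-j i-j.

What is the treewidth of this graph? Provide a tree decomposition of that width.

The largest bag has 3 vertices, giving width 2; this decomposition certifies tw(G) ≤ 2. Conversely, {f, g, j} is a clique of size 3, and the vertices of any clique must share a bag in every tree decomposition; so some bag has ≥ 3 vertices and tw(G) ≥ 2. Hence tw(G) = 2 exactly.

Treewidth 2.
One such decomposition:
Bags: B1 = {a, f, i}  B2 = {f, i, j}  B3 = {e, f, i}  B4 = {h, i, j}  B5 = {f, g, j}  B6 = {d, i, j}  B7 = {b, f, i}  B8 = {c, i, j}
Tree: B1–B2, B1–B3, B2–B4, B2–B5, B2–B6, B3–B7, B4–B8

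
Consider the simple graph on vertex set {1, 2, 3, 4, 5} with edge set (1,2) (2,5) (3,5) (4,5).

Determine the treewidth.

A width-1 tree decomposition is:
Bags: B1 = {2, 5}  B2 = {3, 5}  B3 = {4, 5}  B4 = {1, 2}
Tree: B1–B2, B2–B3, B1–B4
Each bag holds 2 vertices, so the decomposition has width 1, which upper-bounds the treewidth. G has an edge, so its treewidth is at least 1. Therefore the treewidth is 1.

1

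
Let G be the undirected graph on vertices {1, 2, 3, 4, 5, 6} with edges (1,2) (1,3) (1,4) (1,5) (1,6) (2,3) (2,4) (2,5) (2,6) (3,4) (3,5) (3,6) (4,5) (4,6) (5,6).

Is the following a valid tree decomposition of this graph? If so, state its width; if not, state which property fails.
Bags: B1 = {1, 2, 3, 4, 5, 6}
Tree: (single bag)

Checking the three conditions: (i) the bags cover all of {1, 2, 3, 4, 5, 6}; (ii) for each edge, some bag contains both endpoints; (iii) the bags containing any fixed vertex form a subtree. All hold, so the decomposition is valid with width 6 − 1 = 5.

Yes; width 5.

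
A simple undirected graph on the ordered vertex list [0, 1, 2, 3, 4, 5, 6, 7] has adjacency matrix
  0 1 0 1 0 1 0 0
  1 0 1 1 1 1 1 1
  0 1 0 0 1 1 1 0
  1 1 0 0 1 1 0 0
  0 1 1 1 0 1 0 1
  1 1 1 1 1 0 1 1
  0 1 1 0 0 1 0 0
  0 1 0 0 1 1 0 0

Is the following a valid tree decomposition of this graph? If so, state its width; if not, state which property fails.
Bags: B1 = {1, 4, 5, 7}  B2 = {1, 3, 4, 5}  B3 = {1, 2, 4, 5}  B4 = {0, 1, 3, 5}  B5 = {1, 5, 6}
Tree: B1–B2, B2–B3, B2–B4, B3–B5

A tree decomposition must satisfy three properties: every vertex lies in some bag; for every edge, both endpoints lie together in some bag; and for every vertex, the bags containing it form a connected subtree. Here edge (2,6) lies in no bag, so the decomposition is invalid.

No — edge (2,6) lies in no bag.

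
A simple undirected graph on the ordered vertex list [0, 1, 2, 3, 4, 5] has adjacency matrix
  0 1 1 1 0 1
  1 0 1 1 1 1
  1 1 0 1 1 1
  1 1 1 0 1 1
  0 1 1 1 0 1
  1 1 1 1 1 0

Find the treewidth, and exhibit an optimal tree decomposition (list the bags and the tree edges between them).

Treewidth 4.
Bags: B1 = {0, 1, 2, 3, 5}  B2 = {1, 2, 3, 4, 5}
Tree: B1–B2

Every bag has size at most 5, so the width is 5 − 1 = 4 and tw(G) ≤ 4. Conversely, {0, 1, 2, 3, 5} is a clique of size 5, and the vertices of any clique must share a bag in every tree decomposition; so some bag has ≥ 5 vertices and tw(G) ≥ 4. The upper and lower bounds meet at 4, so that is the treewidth.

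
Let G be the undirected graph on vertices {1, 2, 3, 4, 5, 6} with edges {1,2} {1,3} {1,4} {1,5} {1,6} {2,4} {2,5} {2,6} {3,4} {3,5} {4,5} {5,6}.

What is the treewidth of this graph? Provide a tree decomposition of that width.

The largest bag has 4 vertices, giving width 3; this decomposition certifies tw(G) ≤ 3. For the lower bound, the 4 vertices {1, 2, 4, 5} are pairwise adjacent, and any tree decomposition puts a clique entirely inside one bag — forcing width ≥ 3. Therefore the treewidth is 3.

Treewidth 3.
One optimal decomposition is:
Bags: B1 = {1, 2, 5, 6}  B2 = {1, 2, 4, 5}  B3 = {1, 3, 4, 5}
Tree: B1–B2, B2–B3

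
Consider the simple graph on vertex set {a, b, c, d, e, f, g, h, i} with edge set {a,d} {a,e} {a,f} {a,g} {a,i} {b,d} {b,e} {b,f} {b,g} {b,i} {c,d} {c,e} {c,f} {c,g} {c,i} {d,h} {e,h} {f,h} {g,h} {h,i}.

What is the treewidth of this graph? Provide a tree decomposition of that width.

The largest bag has 5 vertices, giving width 4; this decomposition certifies tw(G) ≤ 4. For the lower bound: the 5 vertex sets {a,e}, {b,f}, {c,i}, {h}, {g} are disjoint, each induces a connected subgraph, and every pair is joined by at least one edge of G. Contracting each set to a single vertex therefore yields K_{5} as a minor, and since treewidth is minor-monotone, tw(G) ≥ tw(K_{5}) = 4. The upper and lower bounds meet at 4, so that is the treewidth.

Treewidth 4.
One optimal decomposition is:
Bags: B1 = {a, b, c, e, h}  B2 = {a, b, c, f, h}  B3 = {a, b, c, h, i}  B4 = {a, b, c, g, h}  B5 = {a, b, c, d, h}
Tree: B1–B2, B2–B3, B3–B4, B4–B5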